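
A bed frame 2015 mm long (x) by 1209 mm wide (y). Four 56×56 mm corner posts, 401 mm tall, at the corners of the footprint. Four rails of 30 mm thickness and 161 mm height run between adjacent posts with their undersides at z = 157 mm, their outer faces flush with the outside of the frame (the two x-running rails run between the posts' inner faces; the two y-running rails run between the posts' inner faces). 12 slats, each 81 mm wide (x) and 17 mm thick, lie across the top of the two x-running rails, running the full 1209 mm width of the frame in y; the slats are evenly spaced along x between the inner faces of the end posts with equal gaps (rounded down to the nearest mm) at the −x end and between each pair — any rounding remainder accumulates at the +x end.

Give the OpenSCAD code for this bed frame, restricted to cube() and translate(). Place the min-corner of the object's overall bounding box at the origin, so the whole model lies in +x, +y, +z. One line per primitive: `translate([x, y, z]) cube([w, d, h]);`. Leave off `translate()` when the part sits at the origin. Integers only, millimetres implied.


cube([56, 56, 401]);
translate([0, 1153, 0]) cube([56, 56, 401]);
translate([1959, 0, 0]) cube([56, 56, 401]);
translate([1959, 1153, 0]) cube([56, 56, 401]);
translate([56, 0, 157]) cube([1903, 30, 161]);
translate([56, 1179, 157]) cube([1903, 30, 161]);
translate([0, 56, 157]) cube([30, 1097, 161]);
translate([1985, 56, 157]) cube([30, 1097, 161]);
translate([127, 0, 318]) cube([81, 1209, 17]);
translate([279, 0, 318]) cube([81, 1209, 17]);
translate([431, 0, 318]) cube([81, 1209, 17]);
translate([583, 0, 318]) cube([81, 1209, 17]);
translate([735, 0, 318]) cube([81, 1209, 17]);
translate([887, 0, 318]) cube([81, 1209, 17]);
translate([1039, 0, 318]) cube([81, 1209, 17]);
translate([1191, 0, 318]) cube([81, 1209, 17]);
translate([1343, 0, 318]) cube([81, 1209, 17]);
translate([1495, 0, 318]) cube([81, 1209, 17]);
translate([1647, 0, 318]) cube([81, 1209, 17]);
translate([1799, 0, 318]) cube([81, 1209, 17]);


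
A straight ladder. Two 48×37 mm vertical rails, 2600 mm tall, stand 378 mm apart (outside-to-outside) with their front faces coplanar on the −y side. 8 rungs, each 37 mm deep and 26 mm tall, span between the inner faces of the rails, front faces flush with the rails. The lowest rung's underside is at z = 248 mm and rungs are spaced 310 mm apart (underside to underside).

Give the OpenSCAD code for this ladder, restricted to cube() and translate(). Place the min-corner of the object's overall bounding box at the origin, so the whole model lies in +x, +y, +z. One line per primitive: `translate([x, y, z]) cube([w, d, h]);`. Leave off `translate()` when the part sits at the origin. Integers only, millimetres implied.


cube([48, 37, 2600]);
translate([330, 0, 0]) cube([48, 37, 2600]);
translate([48, 0, 248]) cube([282, 37, 26]);
translate([48, 0, 558]) cube([282, 37, 26]);
translate([48, 0, 868]) cube([282, 37, 26]);
translate([48, 0, 1178]) cube([282, 37, 26]);
translate([48, 0, 1488]) cube([282, 37, 26]);
translate([48, 0, 1798]) cube([282, 37, 26]);
translate([48, 0, 2108]) cube([282, 37, 26]);
translate([48, 0, 2418]) cube([282, 37, 26]);


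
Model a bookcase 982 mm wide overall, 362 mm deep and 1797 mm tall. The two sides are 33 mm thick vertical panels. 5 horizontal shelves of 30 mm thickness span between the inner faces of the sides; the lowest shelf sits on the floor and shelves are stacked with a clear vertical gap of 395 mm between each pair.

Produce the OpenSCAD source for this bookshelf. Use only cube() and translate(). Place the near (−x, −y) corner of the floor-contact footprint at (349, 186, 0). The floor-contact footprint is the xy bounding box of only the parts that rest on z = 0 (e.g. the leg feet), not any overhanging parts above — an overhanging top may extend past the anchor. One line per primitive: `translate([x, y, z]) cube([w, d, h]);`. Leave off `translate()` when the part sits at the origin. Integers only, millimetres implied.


translate([349, 186, 0]) cube([33, 362, 1797]);
translate([1298, 186, 0]) cube([33, 362, 1797]);
translate([382, 186, 0]) cube([916, 362, 30]);
translate([382, 186, 425]) cube([916, 362, 30]);
translate([382, 186, 850]) cube([916, 362, 30]);
translate([382, 186, 1275]) cube([916, 362, 30]);
translate([382, 186, 1700]) cube([916, 362, 30]);


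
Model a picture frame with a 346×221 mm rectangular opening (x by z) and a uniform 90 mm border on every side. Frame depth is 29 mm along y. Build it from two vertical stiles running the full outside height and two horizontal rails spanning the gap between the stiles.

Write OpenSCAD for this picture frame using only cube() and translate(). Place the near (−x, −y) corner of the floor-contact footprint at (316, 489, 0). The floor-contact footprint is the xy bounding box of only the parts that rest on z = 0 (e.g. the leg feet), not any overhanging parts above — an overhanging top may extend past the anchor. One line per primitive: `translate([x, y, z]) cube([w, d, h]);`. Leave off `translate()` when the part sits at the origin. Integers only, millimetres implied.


translate([316, 489, 0]) cube([90, 29, 401]);
translate([752, 489, 0]) cube([90, 29, 401]);
translate([406, 489, 0]) cube([346, 29, 90]);
translate([406, 489, 311]) cube([346, 29, 90]);


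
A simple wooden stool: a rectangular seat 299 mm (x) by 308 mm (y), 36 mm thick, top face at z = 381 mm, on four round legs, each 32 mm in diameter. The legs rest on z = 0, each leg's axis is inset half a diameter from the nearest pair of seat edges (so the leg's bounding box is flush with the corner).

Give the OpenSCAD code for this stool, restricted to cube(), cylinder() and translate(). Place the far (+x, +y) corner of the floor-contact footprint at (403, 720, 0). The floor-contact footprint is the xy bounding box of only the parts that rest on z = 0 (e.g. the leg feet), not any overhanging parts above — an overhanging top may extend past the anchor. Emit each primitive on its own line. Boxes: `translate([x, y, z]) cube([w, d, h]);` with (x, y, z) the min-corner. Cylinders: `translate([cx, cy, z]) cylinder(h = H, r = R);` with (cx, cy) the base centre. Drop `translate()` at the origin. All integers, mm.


translate([104, 412, 345]) cube([299, 308, 36]);
translate([120, 428, 0]) cylinder(h = 345, r = 16);
translate([387, 428, 0]) cylinder(h = 345, r = 16);
translate([120, 704, 0]) cylinder(h = 345, r = 16);
translate([387, 704, 0]) cylinder(h = 345, r = 16);


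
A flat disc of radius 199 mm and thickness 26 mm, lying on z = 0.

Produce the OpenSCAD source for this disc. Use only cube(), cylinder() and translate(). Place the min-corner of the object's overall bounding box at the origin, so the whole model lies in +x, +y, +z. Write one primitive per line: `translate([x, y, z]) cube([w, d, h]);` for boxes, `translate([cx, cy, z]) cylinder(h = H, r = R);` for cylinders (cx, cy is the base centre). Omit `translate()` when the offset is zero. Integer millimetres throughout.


translate([199, 199, 0]) cylinder(h = 26, r = 199);


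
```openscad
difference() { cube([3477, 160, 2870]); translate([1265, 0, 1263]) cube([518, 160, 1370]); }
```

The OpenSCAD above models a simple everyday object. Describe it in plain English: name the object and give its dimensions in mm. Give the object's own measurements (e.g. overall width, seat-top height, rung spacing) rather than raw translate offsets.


A wall 3477 mm long (x), 160 mm thick (y), 2870 mm tall, with a rectangular window opening cut through it. The opening is 518 mm wide and 1370 mm tall; its sill is at z = 1263 mm and its near (−x) edge is 1265 mm from the wall's −x end. The opening passes through the full wall thickness.


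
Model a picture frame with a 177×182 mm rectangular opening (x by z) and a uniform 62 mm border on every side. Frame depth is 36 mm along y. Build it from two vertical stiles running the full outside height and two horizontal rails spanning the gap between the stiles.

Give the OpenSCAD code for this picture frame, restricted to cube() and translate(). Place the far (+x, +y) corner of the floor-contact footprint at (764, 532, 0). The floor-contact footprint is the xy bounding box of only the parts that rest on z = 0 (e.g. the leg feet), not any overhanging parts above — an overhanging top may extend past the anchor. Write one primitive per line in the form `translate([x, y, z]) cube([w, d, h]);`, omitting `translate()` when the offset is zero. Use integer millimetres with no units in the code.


translate([463, 496, 0]) cube([62, 36, 306]);
translate([702, 496, 0]) cube([62, 36, 306]);
translate([525, 496, 0]) cube([177, 36, 62]);
translate([525, 496, 244]) cube([177, 36, 62]);


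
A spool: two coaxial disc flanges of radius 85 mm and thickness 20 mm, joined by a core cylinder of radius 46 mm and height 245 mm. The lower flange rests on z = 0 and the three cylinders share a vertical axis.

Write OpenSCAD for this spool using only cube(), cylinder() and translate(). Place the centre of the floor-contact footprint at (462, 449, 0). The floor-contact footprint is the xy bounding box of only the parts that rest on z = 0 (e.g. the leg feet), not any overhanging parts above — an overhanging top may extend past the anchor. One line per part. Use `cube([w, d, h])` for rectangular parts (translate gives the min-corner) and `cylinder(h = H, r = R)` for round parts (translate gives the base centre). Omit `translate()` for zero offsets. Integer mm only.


translate([462, 449, 0]) cylinder(h = 20, r = 85);
translate([462, 449, 20]) cylinder(h = 245, r = 46);
translate([462, 449, 265]) cylinder(h = 20, r = 85);


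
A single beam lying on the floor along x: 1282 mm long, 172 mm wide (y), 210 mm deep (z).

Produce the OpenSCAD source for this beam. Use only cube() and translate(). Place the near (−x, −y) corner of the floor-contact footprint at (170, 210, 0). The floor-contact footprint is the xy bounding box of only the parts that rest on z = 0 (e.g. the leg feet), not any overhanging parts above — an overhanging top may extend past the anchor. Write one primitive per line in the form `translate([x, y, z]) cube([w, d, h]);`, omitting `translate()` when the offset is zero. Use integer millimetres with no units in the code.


translate([170, 210, 0]) cube([1282, 172, 210]);


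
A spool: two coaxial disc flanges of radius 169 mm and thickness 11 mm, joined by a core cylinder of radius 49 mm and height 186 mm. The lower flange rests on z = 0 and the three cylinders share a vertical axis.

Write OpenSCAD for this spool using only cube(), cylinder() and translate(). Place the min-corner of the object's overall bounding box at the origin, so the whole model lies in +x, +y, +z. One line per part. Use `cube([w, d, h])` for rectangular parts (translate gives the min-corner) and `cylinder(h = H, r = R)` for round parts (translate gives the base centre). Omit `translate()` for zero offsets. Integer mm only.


translate([169, 169, 0]) cylinder(h = 11, r = 169);
translate([169, 169, 11]) cylinder(h = 186, r = 49);
translate([169, 169, 197]) cylinder(h = 11, r = 169);


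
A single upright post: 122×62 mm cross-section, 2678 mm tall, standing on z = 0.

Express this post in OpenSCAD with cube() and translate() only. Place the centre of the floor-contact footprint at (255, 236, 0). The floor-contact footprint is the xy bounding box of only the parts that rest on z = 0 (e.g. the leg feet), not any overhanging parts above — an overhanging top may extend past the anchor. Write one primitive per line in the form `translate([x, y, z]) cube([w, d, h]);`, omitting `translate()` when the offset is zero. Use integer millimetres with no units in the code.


translate([194, 205, 0]) cube([122, 62, 2678]);


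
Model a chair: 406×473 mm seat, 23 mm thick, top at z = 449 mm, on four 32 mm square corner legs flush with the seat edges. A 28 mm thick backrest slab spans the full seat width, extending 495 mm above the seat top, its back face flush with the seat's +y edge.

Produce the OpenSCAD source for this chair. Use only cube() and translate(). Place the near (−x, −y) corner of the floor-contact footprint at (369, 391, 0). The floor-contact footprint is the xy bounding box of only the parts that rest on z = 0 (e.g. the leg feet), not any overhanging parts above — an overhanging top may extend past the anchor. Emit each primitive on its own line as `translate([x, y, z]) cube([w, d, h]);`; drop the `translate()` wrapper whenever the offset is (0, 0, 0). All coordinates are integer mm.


translate([369, 391, 426]) cube([406, 473, 23]);
translate([369, 391, 0]) cube([32, 32, 426]);
translate([743, 391, 0]) cube([32, 32, 426]);
translate([369, 832, 0]) cube([32, 32, 426]);
translate([743, 832, 0]) cube([32, 32, 426]);
translate([369, 836, 449]) cube([406, 28, 495]);


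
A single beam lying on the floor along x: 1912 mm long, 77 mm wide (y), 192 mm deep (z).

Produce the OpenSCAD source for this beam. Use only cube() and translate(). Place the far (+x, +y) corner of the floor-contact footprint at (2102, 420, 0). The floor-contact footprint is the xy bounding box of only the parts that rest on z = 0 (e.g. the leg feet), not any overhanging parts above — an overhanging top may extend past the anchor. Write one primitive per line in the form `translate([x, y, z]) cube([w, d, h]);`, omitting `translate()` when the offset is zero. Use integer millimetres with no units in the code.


translate([190, 343, 0]) cube([1912, 77, 192]);


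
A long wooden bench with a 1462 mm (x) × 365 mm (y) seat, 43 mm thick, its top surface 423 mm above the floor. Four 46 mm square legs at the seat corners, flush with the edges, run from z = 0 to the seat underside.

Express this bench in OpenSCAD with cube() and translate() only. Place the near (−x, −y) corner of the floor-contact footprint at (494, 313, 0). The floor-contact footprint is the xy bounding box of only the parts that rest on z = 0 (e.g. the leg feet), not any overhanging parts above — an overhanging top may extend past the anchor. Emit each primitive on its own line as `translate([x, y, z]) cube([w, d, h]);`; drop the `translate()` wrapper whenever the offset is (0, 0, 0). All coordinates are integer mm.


translate([494, 313, 380]) cube([1462, 365, 43]);
translate([494, 313, 0]) cube([46, 46, 380]);
translate([494, 632, 0]) cube([46, 46, 380]);
translate([1910, 313, 0]) cube([46, 46, 380]);
translate([1910, 632, 0]) cube([46, 46, 380]);


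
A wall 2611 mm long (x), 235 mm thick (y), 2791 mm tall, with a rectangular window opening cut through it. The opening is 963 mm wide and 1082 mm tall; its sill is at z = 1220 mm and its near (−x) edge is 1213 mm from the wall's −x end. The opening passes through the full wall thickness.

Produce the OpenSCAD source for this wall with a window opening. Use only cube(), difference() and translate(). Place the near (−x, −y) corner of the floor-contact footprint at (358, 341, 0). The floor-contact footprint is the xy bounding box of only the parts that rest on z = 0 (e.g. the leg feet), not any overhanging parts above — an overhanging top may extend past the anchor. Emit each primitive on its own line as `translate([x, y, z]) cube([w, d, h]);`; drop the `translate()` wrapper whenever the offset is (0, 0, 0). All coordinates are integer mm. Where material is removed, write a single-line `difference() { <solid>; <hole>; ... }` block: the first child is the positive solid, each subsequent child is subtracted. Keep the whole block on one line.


difference() { translate([358, 341, 0]) cube([2611, 235, 2791]); translate([1571, 341, 1220]) cube([963, 235, 1082]); }


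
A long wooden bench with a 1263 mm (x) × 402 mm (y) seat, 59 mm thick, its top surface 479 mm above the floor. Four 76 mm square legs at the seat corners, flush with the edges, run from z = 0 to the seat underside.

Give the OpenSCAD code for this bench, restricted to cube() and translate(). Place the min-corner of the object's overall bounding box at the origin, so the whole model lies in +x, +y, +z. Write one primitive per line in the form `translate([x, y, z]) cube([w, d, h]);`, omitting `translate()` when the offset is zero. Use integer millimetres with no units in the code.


// leg_h = 479 − 59 = 420
translate([0, 0, 420]) cube([1263, 402, 59]);
cube([76, 76, 420]);
translate([0, 326, 0]) cube([76, 76, 420]);
translate([1187, 0, 0]) cube([76, 76, 420]);
translate([1187, 326, 0]) cube([76, 76, 420]);


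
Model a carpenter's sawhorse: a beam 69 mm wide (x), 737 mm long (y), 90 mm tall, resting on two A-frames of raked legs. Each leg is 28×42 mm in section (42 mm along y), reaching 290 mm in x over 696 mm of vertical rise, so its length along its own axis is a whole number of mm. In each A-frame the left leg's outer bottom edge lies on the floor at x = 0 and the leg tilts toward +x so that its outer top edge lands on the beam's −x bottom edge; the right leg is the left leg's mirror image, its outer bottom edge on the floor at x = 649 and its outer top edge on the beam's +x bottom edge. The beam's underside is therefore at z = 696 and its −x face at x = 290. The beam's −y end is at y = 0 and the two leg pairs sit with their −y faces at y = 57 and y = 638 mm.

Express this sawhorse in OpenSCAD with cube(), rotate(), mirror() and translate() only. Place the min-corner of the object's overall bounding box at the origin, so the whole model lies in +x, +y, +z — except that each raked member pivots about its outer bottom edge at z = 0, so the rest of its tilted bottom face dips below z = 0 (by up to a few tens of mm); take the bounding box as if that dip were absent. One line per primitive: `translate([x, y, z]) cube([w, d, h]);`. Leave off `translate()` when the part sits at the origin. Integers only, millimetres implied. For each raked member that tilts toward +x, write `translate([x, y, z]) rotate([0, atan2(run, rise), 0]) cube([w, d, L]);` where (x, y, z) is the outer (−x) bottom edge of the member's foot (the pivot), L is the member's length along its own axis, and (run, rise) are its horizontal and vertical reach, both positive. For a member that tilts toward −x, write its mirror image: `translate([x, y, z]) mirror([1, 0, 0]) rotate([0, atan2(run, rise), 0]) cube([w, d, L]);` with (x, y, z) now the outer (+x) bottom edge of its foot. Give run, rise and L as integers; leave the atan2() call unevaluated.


translate([290, 0, 696]) cube([69, 737, 90]);
translate([0, 57, 0]) rotate([0, atan2(290, 696), 0]) cube([28, 42, 754]);
translate([649, 57, 0]) mirror([1, 0, 0]) rotate([0, atan2(290, 696), 0]) cube([28, 42, 754]);
translate([0, 638, 0]) rotate([0, atan2(290, 696), 0]) cube([28, 42, 754]);
translate([649, 638, 0]) mirror([1, 0, 0]) rotate([0, atan2(290, 696), 0]) cube([28, 42, 754]);


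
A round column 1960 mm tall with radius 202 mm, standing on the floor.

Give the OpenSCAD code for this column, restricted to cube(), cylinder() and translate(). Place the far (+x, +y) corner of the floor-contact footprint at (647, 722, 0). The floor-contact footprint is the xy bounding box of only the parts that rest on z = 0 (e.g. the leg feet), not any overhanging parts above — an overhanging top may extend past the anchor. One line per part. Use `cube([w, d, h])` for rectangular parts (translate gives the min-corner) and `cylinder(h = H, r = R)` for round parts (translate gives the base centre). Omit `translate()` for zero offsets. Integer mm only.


translate([445, 520, 0]) cylinder(h = 1960, r = 202);


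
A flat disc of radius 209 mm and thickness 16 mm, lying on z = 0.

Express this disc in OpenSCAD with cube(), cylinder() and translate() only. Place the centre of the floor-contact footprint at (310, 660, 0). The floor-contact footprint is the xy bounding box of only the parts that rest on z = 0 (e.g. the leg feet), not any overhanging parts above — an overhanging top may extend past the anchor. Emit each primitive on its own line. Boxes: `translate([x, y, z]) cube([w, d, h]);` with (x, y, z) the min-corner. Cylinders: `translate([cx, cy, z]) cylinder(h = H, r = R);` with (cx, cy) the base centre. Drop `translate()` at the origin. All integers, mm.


translate([310, 660, 0]) cylinder(h = 16, r = 209);


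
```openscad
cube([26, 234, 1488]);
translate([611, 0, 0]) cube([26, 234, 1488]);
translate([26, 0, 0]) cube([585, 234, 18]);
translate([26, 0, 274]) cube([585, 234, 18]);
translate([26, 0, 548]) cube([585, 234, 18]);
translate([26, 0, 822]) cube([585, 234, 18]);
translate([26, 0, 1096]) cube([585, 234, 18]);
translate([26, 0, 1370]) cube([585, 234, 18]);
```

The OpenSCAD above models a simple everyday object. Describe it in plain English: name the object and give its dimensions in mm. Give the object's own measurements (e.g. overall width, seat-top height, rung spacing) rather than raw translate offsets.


An open bookshelf. Two side panels, each 26 mm thick, 234 mm deep and 1488 mm tall, stand 637 mm apart (outside-to-outside). Between them sit 6 shelves, each 18 mm thick and 234 mm deep, spanning the full gap between the sides. The bottom shelf rests on the floor (its underside at z = 0) and the clear gap between one shelf's top and the next shelf's underside is 256 mm.


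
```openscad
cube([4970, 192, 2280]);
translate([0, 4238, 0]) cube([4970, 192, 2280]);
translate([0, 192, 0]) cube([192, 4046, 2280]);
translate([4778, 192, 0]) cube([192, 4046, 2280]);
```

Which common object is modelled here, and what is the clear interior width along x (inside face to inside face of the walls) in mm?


A house (or room) frame. The interior width is 4586 mm.

Four 2280 mm walls enclosing a rectangle with no floor or roof — a room or house frame. Outside width is 4970 mm and wall thickness is 192 mm, so the interior width is 4970 − 2 × 192 = 4586 mm.


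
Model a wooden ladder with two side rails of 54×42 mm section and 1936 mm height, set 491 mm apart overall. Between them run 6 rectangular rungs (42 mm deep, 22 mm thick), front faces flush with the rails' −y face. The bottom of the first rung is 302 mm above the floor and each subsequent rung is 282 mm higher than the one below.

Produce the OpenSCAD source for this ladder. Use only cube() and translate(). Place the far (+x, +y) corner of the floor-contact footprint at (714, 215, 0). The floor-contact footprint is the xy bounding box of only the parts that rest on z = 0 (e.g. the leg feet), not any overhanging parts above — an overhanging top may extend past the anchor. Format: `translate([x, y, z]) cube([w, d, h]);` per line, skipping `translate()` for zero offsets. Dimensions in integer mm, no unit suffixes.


translate([223, 173, 0]) cube([54, 42, 1936]);
translate([660, 173, 0]) cube([54, 42, 1936]);
translate([277, 173, 302]) cube([383, 42, 22]);
translate([277, 173, 584]) cube([383, 42, 22]);
translate([277, 173, 866]) cube([383, 42, 22]);
translate([277, 173, 1148]) cube([383, 42, 22]);
translate([277, 173, 1430]) cube([383, 42, 22]);
translate([277, 173, 1712]) cube([383, 42, 22]);


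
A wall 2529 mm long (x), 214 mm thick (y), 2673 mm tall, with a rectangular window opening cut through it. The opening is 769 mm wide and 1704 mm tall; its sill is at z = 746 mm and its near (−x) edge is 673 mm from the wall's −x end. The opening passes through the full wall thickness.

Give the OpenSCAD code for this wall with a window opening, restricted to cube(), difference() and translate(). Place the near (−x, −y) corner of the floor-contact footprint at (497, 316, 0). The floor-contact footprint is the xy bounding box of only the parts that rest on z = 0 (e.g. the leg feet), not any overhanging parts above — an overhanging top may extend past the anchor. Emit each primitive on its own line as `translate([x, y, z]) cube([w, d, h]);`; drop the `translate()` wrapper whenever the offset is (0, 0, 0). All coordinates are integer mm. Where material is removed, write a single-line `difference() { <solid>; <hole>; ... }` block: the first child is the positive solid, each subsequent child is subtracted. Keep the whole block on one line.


difference() { translate([497, 316, 0]) cube([2529, 214, 2673]); translate([1170, 316, 746]) cube([769, 214, 1704]); }


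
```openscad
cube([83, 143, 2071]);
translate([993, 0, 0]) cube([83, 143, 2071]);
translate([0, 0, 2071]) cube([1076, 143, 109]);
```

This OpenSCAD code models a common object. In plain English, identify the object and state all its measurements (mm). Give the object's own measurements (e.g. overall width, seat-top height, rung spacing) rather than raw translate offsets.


A door frame. The clear opening is 910 mm wide and 2071 mm high. Two 83 mm wide jambs, 143 mm deep, stand either side of the opening from the floor to the top of the opening. A 109 mm thick head sits across the top of both jambs, spanning the full outside width of the frame.


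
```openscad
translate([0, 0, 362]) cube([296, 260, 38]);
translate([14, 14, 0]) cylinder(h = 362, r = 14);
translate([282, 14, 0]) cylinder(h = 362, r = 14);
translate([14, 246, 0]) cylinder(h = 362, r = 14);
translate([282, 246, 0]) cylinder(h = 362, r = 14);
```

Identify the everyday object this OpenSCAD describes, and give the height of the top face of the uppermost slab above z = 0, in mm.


A stool. The seat height is 400 mm.

A 296×260×38 slab at z = 362 on four corner cylinders — a stool. The seat top is 362 + 38 = 400 mm.


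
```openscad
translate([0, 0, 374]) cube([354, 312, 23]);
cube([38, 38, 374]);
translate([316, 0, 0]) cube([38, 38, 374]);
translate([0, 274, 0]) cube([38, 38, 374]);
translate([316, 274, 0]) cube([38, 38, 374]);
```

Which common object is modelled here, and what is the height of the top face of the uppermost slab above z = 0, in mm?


A stool. The seat height is 397 mm.

A 354×312×23 slab at z = 374 on four corner posts — a stool. The seat top is 374 + 23 = 397 mm.


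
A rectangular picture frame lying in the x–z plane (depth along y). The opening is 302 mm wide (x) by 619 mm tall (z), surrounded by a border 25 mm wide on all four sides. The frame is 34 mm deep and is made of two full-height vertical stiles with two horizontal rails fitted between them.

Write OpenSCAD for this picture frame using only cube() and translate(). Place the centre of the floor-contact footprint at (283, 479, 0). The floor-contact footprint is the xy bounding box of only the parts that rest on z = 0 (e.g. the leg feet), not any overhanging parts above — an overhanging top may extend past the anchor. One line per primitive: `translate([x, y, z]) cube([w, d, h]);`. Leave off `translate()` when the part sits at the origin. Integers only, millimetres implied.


translate([107, 462, 0]) cube([25, 34, 669]);
translate([434, 462, 0]) cube([25, 34, 669]);
translate([132, 462, 0]) cube([302, 34, 25]);
translate([132, 462, 644]) cube([302, 34, 25]);


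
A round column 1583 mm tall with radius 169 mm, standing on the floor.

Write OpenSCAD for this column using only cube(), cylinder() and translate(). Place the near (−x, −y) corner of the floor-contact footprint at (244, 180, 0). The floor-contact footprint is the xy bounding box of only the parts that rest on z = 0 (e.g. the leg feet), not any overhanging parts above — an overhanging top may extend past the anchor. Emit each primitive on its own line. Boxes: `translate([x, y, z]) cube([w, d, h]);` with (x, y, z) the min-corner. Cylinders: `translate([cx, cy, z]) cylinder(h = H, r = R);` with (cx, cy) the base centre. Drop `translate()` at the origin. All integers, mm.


translate([413, 349, 0]) cylinder(h = 1583, r = 169);


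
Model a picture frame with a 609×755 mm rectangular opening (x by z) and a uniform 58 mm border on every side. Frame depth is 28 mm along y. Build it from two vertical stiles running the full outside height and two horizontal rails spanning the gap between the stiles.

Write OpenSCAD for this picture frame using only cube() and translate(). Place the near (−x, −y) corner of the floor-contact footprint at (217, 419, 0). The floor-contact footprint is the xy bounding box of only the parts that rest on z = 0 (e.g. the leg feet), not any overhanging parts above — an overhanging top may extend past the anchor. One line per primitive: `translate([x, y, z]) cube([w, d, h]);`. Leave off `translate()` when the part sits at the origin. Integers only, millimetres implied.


translate([217, 419, 0]) cube([58, 28, 871]);
translate([884, 419, 0]) cube([58, 28, 871]);
translate([275, 419, 0]) cube([609, 28, 58]);
translate([275, 419, 813]) cube([609, 28, 58]);


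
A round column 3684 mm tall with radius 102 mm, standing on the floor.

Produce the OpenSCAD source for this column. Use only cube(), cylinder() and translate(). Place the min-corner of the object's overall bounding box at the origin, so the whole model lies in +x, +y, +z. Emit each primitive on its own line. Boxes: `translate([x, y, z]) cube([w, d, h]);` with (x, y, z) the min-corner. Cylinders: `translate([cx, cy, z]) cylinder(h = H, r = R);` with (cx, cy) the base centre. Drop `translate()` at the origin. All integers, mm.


translate([102, 102, 0]) cylinder(h = 3684, r = 102);


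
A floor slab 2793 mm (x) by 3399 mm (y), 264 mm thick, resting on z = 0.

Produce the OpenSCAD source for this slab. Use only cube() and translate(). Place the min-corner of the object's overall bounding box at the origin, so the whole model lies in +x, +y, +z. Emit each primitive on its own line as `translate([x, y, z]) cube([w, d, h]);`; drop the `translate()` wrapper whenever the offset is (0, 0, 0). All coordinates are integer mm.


cube([2793, 3399, 264]);


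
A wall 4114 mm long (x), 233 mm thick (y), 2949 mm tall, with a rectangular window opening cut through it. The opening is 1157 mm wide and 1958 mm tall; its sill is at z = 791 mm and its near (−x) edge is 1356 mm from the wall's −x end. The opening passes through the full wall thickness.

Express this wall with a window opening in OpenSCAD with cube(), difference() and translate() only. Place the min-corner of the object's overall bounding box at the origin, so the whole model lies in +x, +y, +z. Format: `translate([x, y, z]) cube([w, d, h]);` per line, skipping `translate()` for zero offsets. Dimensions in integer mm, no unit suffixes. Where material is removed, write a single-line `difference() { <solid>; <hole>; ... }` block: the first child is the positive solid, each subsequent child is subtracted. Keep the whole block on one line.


difference() { cube([4114, 233, 2949]); translate([1356, 0, 791]) cube([1157, 233, 1958]); }


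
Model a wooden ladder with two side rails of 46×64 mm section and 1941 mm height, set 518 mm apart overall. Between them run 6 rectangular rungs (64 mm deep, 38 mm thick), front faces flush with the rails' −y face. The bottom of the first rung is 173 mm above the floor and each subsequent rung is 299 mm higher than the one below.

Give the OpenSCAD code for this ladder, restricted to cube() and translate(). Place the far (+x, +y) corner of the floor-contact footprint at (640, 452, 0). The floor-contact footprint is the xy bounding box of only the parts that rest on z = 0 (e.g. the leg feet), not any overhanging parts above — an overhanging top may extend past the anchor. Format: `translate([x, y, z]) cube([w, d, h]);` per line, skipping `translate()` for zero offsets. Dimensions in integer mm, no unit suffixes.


// rung span = 518 - 2*46 = 426
// rung[k] z = 173 + k*299
translate([122, 388, 0]) cube([46, 64, 1941]);
translate([594, 388, 0]) cube([46, 64, 1941]);
translate([168, 388, 173]) cube([426, 64, 38]);
translate([168, 388, 472]) cube([426, 64, 38]);
translate([168, 388, 771]) cube([426, 64, 38]);
translate([168, 388, 1070]) cube([426, 64, 38]);
translate([168, 388, 1369]) cube([426, 64, 38]);
translate([168, 388, 1668]) cube([426, 64, 38]);


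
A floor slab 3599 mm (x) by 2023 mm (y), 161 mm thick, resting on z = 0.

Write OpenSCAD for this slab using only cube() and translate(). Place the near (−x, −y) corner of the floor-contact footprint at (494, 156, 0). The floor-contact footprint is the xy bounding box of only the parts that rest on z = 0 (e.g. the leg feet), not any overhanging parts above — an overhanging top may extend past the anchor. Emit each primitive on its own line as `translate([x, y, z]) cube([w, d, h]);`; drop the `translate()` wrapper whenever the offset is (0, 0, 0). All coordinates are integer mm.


translate([494, 156, 0]) cube([3599, 2023, 161]);


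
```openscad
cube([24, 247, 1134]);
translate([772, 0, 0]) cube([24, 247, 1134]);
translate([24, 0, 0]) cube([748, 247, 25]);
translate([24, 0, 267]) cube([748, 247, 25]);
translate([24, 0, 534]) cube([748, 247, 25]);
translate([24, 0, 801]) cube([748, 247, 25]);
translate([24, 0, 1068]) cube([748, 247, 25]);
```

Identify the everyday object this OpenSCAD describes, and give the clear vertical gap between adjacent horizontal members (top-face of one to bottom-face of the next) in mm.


A bookshelf. The clear shelf gap is 242 mm.

Two tall side panels with 5 horizontal boards between them — a bookshelf. The first two shelf undersides are at z = 0 and z = 267; with shelf thickness 25, the clear gap is 267 − 0 − 25 = 242 mm.


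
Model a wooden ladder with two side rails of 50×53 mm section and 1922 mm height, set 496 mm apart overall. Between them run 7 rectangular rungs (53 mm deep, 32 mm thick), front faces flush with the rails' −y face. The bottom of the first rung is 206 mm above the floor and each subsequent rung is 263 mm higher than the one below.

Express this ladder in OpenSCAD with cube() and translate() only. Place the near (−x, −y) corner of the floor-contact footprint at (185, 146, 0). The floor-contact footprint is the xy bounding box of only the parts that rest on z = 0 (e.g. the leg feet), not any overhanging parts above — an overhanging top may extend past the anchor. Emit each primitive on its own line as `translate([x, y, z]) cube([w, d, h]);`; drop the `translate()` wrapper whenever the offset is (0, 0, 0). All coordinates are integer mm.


translate([185, 146, 0]) cube([50, 53, 1922]);
translate([631, 146, 0]) cube([50, 53, 1922]);
translate([235, 146, 206]) cube([396, 53, 32]);
translate([235, 146, 469]) cube([396, 53, 32]);
translate([235, 146, 732]) cube([396, 53, 32]);
translate([235, 146, 995]) cube([396, 53, 32]);
translate([235, 146, 1258]) cube([396, 53, 32]);
translate([235, 146, 1521]) cube([396, 53, 32]);
translate([235, 146, 1784]) cube([396, 53, 32]);


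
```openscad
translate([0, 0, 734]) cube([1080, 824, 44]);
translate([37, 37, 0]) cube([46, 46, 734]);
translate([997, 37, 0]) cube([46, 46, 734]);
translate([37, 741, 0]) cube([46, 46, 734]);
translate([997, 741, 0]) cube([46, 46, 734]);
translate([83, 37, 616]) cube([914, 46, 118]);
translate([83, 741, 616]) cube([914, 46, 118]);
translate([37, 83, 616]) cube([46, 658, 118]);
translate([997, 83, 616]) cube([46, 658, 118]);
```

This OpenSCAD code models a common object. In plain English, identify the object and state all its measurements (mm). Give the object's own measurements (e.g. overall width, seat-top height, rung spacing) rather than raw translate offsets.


A table: top 1080 mm (x) × 824 mm (y), 44 mm thick, upper face at z = 778 mm, on four 46×46 mm square legs, each inset 37 mm from the nearest pair of top edges from z = 0 to the bottom of the top. Four apron rails, 46 mm thick and 118 mm tall, run between adjacent legs with their top edges flush with the underside of the top and their outer faces flush with the legs' outer faces.


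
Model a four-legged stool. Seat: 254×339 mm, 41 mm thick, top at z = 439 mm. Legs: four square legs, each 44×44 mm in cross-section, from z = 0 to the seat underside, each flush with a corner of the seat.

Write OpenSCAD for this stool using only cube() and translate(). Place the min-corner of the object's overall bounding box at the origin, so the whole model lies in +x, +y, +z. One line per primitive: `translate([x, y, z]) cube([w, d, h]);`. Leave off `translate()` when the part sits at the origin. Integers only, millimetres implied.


translate([0, 0, 398]) cube([254, 339, 41]);
cube([44, 44, 398]);
translate([210, 0, 0]) cube([44, 44, 398]);
translate([0, 295, 0]) cube([44, 44, 398]);
translate([210, 295, 0]) cube([44, 44, 398]);


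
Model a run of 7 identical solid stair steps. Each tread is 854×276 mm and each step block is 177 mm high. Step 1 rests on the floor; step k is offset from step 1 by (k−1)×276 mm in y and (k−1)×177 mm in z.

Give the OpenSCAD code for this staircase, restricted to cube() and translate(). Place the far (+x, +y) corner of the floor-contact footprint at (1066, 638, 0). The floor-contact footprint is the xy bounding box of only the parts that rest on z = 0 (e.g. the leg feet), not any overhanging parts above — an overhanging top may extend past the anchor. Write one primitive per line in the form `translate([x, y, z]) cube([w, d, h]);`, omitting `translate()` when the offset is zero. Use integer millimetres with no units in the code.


translate([212, 362, 0]) cube([854, 276, 177]);
translate([212, 638, 177]) cube([854, 276, 177]);
translate([212, 914, 354]) cube([854, 276, 177]);
translate([212, 1190, 531]) cube([854, 276, 177]);
translate([212, 1466, 708]) cube([854, 276, 177]);
translate([212, 1742, 885]) cube([854, 276, 177]);
translate([212, 2018, 1062]) cube([854, 276, 177]);


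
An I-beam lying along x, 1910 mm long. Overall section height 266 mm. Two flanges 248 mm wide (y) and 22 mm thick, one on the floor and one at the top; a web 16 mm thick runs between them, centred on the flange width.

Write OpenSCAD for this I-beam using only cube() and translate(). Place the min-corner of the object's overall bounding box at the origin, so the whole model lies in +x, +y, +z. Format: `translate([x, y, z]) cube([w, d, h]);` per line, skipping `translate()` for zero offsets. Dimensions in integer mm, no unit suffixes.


cube([1910, 248, 22]);
translate([0, 116, 22]) cube([1910, 16, 222]);
translate([0, 0, 244]) cube([1910, 248, 22]);


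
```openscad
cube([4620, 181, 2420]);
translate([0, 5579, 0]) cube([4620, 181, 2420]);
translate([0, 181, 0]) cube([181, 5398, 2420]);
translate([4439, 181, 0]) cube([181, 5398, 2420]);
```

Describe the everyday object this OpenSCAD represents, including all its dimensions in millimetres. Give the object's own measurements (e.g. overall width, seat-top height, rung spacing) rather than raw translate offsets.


The wall frame of a small rectangular building: four walls, each 2420 mm tall and 181 mm thick, enclosing a footprint 4620 mm (x) by 5760 mm (y) outside-to-outside, with no floor or roof. The front and back walls (the −y and +y sides) span the full width; the two side walls fit between them.


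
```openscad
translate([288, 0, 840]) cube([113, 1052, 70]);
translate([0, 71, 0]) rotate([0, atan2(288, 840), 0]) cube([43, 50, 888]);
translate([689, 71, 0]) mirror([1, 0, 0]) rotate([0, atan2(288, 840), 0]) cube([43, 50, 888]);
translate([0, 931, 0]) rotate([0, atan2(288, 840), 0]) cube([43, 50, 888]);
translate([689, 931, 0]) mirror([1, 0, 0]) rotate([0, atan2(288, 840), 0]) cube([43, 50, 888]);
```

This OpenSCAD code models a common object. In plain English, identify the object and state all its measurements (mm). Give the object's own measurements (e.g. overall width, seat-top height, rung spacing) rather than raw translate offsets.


A sawhorse. A 113×1052×70 mm beam (x, y, z) sits on two A-frame leg pairs. Each pair is two raked legs of 43×50 mm section (50 mm along y) splaying symmetrically in x. Each leg rises 840 mm vertically over 288 mm of horizontal reach and is 888 mm long along its own axis. Every leg's outer bottom edge rests on the floor and its outer top edge meets a bottom edge of the beam — the left legs (tilting toward +x) meet the beam's −x bottom edge, the right legs (their mirror images, tilting toward −x) meet its +x bottom edge — so the leg tops tuck under the beam, the beam's underside is 840 mm above the floor, and the feet are 689 mm apart outside-to-outside with the beam centred between them. The two leg pairs are set in 71 mm from either end of the beam.
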